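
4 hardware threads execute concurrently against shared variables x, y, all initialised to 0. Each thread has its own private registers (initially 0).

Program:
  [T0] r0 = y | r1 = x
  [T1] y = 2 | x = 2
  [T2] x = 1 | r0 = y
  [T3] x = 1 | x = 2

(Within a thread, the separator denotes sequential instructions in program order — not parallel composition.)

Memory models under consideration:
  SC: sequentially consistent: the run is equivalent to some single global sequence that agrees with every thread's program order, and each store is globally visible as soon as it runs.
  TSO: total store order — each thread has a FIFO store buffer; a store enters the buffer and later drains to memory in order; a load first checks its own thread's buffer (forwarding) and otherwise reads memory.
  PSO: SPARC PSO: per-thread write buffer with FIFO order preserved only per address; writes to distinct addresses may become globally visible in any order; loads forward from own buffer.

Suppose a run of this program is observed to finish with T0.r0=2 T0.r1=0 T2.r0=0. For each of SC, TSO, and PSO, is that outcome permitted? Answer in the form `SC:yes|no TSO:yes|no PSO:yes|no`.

outcome vector order: (T0.r0,T0.r1,T2.r0)
[SC] allowed = {0/0/0; 0/0/2; 0/1/0; 0/1/2; 0/2/0; 0/2/2; 2/0/2; 2/1/0; 2/1/2; 2/2/0; 2/2/2}
[TSO] allowed = {0/0/0; 0/0/2; 0/1/0; 0/1/2; 0/2/0; 0/2/2; 2/0/0; 2/0/2; 2/1/0; 2/1/2; 2/2/0; 2/2/2}
[PSO] allowed = {0/0/0; 0/0/2; 0/1/0; 0/1/2; 0/2/0; 0/2/2; 2/0/0; 2/0/2; 2/1/0; 2/1/2; 2/2/0; 2/2/2}
target 2/0/0 ∈ {TSO,PSO}

SC:no TSO:yes PSO:yes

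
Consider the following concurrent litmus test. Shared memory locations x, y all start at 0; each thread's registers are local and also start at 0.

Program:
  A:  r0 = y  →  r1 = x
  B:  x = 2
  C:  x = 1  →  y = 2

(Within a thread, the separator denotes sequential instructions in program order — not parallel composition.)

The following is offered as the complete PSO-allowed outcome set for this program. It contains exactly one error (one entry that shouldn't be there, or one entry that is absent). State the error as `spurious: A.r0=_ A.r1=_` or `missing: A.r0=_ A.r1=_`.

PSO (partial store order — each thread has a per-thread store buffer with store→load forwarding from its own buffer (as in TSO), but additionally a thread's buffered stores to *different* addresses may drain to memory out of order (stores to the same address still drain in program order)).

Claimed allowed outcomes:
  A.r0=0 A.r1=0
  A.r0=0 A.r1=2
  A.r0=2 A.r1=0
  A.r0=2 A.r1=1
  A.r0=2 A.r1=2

outcome vector order: (A.r0,A.r1)
PSO (6): 00 01 02 20 21 22
PSO∖claimed = {01}

missing: A.r0=0 A.r1=1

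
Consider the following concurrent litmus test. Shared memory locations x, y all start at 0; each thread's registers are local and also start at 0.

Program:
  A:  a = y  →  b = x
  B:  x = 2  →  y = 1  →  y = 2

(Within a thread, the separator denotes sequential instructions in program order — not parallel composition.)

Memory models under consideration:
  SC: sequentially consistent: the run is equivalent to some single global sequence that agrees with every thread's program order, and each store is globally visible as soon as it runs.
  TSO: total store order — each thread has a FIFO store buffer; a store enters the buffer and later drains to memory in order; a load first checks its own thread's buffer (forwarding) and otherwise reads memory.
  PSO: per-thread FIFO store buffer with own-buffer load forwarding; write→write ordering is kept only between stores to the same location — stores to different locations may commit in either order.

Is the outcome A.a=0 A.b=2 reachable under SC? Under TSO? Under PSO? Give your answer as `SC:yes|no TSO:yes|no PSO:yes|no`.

outcome vector order: (A.a,A.b)
under SC → 00, 02, 12, 22
under TSO → 00, 02, 12, 22
under PSO → 00, 02, 10, 12, 20, 22
target 02 ∈ {SC,TSO,PSO}

SC:yes TSO:yes PSO:yes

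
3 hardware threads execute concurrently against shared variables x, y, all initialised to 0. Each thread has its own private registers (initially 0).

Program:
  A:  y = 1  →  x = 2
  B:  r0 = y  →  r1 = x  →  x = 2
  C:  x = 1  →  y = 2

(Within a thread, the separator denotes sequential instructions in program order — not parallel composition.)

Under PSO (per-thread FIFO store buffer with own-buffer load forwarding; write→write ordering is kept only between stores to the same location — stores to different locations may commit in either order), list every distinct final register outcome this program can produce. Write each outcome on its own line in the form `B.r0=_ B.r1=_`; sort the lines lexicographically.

outcome vector order: (B.r0,B.r1)
|PSO outcomes| = 9

B.r0=0 B.r1=0
B.r0=0 B.r1=1
B.r0=0 B.r1=2
B.r0=1 B.r1=0
B.r0=1 B.r1=1
B.r0=1 B.r1=2
B.r0=2 B.r1=0
B.r0=2 B.r1=1
B.r0=2 B.r1=2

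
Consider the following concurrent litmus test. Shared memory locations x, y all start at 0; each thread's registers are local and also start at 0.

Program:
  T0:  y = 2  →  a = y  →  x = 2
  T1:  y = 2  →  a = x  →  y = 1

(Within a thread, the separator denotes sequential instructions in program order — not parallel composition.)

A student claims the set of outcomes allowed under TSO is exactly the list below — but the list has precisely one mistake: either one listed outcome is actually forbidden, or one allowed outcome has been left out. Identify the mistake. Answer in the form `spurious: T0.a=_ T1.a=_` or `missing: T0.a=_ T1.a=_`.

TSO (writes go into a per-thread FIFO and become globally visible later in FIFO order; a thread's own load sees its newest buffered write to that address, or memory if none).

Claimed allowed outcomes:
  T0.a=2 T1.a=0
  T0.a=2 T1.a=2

missing: T0.a=1 T1.a=0

outcome vector order: (T0.a,T1.a)
[TSO] allowed = {1/0; 2/0; 2/2}
TSO∖claimed = {1/0}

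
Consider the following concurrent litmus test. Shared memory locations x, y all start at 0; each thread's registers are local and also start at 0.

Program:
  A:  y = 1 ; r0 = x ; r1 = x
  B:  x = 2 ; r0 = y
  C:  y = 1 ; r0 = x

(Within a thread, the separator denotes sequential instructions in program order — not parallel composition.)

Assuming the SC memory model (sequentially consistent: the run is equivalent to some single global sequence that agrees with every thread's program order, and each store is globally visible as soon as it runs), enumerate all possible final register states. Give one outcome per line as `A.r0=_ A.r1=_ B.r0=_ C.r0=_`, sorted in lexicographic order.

outcome vector order: (A.r0,A.r1,B.r0,C.r0)
|SC outcomes| = 7

A.r0=0 A.r1=0 B.r0=1 C.r0=0
A.r0=0 A.r1=0 B.r0=1 C.r0=2
A.r0=0 A.r1=2 B.r0=1 C.r0=0
A.r0=0 A.r1=2 B.r0=1 C.r0=2
A.r0=2 A.r1=2 B.r0=0 C.r0=2
A.r0=2 A.r1=2 B.r0=1 C.r0=0
A.r0=2 A.r1=2 B.r0=1 C.r0=2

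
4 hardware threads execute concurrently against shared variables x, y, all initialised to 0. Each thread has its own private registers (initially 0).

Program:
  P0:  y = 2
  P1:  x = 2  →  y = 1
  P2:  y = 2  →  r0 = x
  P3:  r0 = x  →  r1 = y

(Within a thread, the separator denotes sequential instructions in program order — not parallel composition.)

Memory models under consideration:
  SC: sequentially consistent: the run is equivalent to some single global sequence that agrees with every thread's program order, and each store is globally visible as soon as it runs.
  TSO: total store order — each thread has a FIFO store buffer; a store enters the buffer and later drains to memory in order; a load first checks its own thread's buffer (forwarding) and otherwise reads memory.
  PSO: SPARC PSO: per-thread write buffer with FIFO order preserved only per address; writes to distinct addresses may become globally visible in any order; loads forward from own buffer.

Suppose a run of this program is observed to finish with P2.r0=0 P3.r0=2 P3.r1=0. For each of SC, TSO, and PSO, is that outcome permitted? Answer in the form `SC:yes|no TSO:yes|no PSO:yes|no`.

SC:no TSO:yes PSO:yes

outcome vector order: (P2.r0,P3.r0,P3.r1)
under SC → 000, 001, 002, 021, 022, 200, 201, 202, 220, 221, 222
under TSO → 000, 001, 002, 020, 021, 022, 200, 201, 202, 220, 221, 222
under PSO → 000, 001, 002, 020, 021, 022, 200, 201, 202, 220, 221, 222
target 020 ∈ {TSO,PSO}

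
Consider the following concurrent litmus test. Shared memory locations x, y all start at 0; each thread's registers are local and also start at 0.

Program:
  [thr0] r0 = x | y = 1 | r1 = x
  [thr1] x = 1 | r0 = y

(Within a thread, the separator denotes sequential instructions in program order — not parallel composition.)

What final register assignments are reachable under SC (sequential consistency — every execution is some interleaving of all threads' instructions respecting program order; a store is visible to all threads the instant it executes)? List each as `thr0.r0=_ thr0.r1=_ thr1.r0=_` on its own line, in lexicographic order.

thr0.r0=0 thr0.r1=0 thr1.r0=1
thr0.r0=0 thr0.r1=1 thr1.r0=0
thr0.r0=0 thr0.r1=1 thr1.r0=1
thr0.r0=1 thr0.r1=1 thr1.r0=0
thr0.r0=1 thr0.r1=1 thr1.r0=1

outcome vector order: (thr0.r0,thr0.r1,thr1.r0)
|SC outcomes| = 5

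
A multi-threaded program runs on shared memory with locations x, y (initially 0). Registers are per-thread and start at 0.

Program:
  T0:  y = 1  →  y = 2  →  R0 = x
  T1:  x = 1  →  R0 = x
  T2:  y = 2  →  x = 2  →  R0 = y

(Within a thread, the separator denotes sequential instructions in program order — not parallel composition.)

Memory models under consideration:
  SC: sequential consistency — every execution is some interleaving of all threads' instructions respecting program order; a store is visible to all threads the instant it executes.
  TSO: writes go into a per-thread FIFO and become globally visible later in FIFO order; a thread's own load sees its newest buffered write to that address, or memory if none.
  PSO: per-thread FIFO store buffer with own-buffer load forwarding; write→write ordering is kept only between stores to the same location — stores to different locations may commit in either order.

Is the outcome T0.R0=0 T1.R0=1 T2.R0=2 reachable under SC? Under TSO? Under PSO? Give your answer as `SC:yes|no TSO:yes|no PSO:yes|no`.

SC:yes TSO:yes PSO:yes

outcome vector order: (T0.R0,T1.R0,T2.R0)
under SC → <0 1 2>, <0 2 2>, <1 1 1>, <1 1 2>, <1 2 2>, <2 1 1>, <2 1 2>, <2 2 1>, <2 2 2>
under TSO → <0 1 1>, <0 1 2>, <0 2 1>, <0 2 2>, <1 1 1>, <1 1 2>, <1 2 1>, <1 2 2>, <2 1 1>, <2 1 2>, <2 2 1>, <2 2 2>
under PSO → <0 1 1>, <0 1 2>, <0 2 1>, <0 2 2>, <1 1 1>, <1 1 2>, <1 2 1>, <1 2 2>, <2 1 1>, <2 1 2>, <2 2 1>, <2 2 2>
target <0 1 2> ∈ {SC,TSO,PSO}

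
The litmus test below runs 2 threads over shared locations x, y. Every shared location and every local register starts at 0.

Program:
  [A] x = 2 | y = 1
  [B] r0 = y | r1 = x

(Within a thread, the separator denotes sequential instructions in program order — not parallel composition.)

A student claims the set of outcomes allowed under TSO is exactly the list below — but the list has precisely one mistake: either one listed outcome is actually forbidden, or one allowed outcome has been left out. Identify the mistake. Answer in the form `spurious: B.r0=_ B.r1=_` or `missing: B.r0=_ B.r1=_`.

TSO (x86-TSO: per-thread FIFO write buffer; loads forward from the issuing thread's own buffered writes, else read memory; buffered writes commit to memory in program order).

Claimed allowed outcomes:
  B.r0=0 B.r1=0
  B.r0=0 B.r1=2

missing: B.r0=1 B.r1=2

outcome vector order: (B.r0,B.r1)
[TSO] allowed = {<0 0>; <0 2>; <1 2>}
TSO∖claimed = {<1 2>}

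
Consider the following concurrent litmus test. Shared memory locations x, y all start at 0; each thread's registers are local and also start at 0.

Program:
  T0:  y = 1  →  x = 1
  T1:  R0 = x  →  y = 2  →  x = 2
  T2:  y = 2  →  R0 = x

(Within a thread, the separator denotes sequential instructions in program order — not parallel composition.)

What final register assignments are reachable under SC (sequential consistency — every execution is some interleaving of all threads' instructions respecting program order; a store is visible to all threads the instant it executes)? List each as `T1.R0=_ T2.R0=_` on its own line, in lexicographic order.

T1.R0=0 T2.R0=0
T1.R0=0 T2.R0=1
T1.R0=0 T2.R0=2
T1.R0=1 T2.R0=0
T1.R0=1 T2.R0=1
T1.R0=1 T2.R0=2

outcome vector order: (T1.R0,T2.R0)
|SC outcomes| = 6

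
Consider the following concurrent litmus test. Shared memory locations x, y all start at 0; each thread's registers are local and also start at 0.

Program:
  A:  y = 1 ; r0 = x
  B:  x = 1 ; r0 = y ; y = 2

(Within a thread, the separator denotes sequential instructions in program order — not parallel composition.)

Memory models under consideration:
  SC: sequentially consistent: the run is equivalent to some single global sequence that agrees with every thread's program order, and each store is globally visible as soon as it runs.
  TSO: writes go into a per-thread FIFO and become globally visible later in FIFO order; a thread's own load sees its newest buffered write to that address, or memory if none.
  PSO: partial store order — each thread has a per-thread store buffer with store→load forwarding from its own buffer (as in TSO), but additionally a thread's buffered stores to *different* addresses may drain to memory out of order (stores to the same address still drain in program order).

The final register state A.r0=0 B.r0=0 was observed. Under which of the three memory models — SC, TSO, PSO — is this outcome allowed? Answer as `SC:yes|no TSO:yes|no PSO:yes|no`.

outcome vector order: (A.r0,B.r0)
under SC → <0 1> <1 0> <1 1>
under TSO → <0 0> <0 1> <1 0> <1 1>
under PSO → <0 0> <0 1> <1 0> <1 1>
target <0 0> ∈ {TSO,PSO}

SC:no TSO:yes PSO:yes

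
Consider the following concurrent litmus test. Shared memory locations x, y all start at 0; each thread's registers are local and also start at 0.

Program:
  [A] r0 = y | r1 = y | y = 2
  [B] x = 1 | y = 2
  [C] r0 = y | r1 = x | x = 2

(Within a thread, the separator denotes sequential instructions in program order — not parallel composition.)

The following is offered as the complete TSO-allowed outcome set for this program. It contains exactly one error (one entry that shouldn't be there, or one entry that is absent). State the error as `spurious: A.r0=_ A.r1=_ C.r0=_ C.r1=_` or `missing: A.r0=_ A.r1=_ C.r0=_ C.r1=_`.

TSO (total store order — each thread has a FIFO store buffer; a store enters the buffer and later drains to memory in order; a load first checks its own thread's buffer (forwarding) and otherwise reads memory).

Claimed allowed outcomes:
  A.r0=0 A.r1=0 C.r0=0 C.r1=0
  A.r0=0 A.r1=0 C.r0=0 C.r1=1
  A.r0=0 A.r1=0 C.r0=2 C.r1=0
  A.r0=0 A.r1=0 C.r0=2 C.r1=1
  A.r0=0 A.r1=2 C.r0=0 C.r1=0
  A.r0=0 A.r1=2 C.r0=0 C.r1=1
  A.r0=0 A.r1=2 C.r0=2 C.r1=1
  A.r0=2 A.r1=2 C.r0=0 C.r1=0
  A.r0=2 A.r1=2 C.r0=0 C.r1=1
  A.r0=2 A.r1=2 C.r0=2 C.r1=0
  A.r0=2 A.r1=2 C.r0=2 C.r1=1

spurious: A.r0=2 A.r1=2 C.r0=2 C.r1=0

outcome vector order: (A.r0,A.r1,C.r0,C.r1)
TSO (10): 0/0/0/0 0/0/0/1 0/0/2/0 0/0/2/1 0/2/0/0 0/2/0/1 0/2/2/1 2/2/0/0 2/2/0/1 2/2/2/1
claimed∖TSO = {2/2/2/0}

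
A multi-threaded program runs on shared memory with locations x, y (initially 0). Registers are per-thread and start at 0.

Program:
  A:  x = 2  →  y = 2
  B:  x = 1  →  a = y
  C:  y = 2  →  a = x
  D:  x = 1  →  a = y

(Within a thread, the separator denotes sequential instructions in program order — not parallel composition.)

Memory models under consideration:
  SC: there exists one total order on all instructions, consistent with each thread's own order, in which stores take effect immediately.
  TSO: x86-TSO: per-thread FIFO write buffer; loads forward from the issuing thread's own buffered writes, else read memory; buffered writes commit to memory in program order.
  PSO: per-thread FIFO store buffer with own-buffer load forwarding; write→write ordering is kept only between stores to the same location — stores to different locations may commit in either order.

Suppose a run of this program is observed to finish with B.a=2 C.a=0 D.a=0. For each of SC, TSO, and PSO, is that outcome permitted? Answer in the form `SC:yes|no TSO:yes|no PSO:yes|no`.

SC:no TSO:yes PSO:yes

outcome vector order: (B.a,C.a,D.a)
under SC → 0/1/0; 0/1/2; 0/2/0; 0/2/2; 2/0/2; 2/1/0; 2/1/2; 2/2/0; 2/2/2
under TSO → 0/0/0; 0/0/2; 0/1/0; 0/1/2; 0/2/0; 0/2/2; 2/0/0; 2/0/2; 2/1/0; 2/1/2; 2/2/0; 2/2/2
under PSO → 0/0/0; 0/0/2; 0/1/0; 0/1/2; 0/2/0; 0/2/2; 2/0/0; 2/0/2; 2/1/0; 2/1/2; 2/2/0; 2/2/2
target 2/0/0 ∈ {TSO,PSO}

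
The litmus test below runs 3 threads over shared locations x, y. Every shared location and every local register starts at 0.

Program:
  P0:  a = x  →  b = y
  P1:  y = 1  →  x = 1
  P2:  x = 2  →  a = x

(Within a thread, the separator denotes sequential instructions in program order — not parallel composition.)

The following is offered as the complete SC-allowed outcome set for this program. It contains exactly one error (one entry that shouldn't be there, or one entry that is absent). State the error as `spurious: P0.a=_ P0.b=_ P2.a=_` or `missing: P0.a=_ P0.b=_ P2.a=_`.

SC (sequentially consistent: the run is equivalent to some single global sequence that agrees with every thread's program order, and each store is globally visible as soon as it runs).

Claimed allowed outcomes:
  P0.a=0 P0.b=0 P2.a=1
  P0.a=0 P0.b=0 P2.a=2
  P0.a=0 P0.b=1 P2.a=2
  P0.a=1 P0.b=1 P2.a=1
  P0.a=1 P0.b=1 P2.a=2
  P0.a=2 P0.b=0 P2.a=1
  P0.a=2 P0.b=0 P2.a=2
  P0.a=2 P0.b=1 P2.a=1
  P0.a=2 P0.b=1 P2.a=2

outcome vector order: (P0.a,P0.b,P2.a)
[SC] allowed = {001 002 011 012 111 112 201 202 211 212}
SC∖claimed = {011}

missing: P0.a=0 P0.b=1 P2.a=1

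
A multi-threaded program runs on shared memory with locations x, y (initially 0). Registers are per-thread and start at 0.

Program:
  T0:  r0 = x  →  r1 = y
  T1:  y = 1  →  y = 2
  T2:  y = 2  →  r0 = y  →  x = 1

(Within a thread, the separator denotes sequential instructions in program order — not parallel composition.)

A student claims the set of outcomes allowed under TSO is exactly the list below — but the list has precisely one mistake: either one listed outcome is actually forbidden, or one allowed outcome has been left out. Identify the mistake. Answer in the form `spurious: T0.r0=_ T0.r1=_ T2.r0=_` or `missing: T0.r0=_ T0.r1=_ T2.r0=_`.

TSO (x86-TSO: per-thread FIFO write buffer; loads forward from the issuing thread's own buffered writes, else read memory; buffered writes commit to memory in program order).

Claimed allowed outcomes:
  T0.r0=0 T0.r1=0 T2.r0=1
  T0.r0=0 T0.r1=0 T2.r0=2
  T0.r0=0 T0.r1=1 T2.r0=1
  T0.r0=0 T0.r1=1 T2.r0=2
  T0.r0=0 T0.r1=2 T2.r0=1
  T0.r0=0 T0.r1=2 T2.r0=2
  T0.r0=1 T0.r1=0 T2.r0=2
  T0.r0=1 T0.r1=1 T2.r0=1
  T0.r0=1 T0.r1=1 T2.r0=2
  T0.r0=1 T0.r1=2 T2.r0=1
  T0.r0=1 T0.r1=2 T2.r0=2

spurious: T0.r0=1 T0.r1=0 T2.r0=2

outcome vector order: (T0.r0,T0.r1,T2.r0)
under TSO → 001; 002; 011; 012; 021; 022; 111; 112; 121; 122
claimed∖TSO = {102}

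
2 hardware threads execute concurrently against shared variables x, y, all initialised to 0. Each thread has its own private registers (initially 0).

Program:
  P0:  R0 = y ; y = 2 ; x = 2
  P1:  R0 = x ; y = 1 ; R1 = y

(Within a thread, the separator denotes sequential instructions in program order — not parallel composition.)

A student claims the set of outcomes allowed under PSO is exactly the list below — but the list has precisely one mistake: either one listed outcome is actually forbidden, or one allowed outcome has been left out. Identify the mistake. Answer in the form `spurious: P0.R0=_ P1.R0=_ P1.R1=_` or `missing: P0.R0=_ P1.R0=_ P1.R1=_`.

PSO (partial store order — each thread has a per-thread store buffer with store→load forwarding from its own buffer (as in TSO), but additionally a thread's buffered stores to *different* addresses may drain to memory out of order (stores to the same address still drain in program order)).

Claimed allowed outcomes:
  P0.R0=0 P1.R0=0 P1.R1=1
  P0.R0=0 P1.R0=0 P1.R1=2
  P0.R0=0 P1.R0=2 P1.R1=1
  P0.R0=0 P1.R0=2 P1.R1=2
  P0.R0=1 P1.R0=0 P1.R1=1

outcome vector order: (P0.R0,P1.R0,P1.R1)
[PSO] allowed = {001, 002, 021, 022, 101, 102}
PSO∖claimed = {102}

missing: P0.R0=1 P1.R0=0 P1.R1=2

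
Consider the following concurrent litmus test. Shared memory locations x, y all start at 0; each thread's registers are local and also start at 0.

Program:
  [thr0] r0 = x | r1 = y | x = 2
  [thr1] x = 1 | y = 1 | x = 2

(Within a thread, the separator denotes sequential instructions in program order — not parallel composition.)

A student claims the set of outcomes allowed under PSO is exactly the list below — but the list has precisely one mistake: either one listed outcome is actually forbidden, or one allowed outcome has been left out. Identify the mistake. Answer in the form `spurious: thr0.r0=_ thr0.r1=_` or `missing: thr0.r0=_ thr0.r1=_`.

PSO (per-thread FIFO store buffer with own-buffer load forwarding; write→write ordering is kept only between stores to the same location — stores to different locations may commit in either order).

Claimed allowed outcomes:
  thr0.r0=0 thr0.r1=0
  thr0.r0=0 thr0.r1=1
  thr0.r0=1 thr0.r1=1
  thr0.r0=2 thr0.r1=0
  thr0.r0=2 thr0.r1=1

missing: thr0.r0=1 thr0.r1=0

outcome vector order: (thr0.r0,thr0.r1)
PSO (6): 0/0; 0/1; 1/0; 1/1; 2/0; 2/1
PSO∖claimed = {1/0}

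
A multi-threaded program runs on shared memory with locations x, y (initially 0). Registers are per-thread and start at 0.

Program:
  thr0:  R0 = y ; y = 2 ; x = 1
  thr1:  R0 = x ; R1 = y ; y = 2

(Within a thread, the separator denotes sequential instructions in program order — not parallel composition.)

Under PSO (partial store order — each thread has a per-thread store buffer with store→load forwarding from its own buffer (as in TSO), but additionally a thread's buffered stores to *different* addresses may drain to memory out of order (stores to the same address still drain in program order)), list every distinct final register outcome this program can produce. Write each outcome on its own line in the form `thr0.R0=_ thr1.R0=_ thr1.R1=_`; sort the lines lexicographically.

outcome vector order: (thr0.R0,thr1.R0,thr1.R1)
|PSO outcomes| = 5

thr0.R0=0 thr1.R0=0 thr1.R1=0
thr0.R0=0 thr1.R0=0 thr1.R1=2
thr0.R0=0 thr1.R0=1 thr1.R1=0
thr0.R0=0 thr1.R0=1 thr1.R1=2
thr0.R0=2 thr1.R0=0 thr1.R1=0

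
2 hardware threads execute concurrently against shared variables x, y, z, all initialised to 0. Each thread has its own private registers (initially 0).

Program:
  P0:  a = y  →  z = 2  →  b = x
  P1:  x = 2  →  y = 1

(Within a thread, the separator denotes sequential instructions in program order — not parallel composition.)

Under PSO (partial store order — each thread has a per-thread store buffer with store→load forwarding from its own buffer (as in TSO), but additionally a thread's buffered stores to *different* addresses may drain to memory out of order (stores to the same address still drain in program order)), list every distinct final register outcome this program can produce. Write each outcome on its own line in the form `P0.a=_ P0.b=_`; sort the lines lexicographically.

P0.a=0 P0.b=0
P0.a=0 P0.b=2
P0.a=1 P0.b=0
P0.a=1 P0.b=2

outcome vector order: (P0.a,P0.b)
|PSO outcomes| = 4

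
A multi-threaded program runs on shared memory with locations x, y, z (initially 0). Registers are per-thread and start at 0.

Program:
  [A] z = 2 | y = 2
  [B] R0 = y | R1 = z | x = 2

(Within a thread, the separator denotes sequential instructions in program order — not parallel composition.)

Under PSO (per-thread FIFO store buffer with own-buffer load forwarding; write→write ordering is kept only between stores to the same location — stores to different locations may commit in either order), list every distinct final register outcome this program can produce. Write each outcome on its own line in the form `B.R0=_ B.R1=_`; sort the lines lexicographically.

outcome vector order: (B.R0,B.R1)
|PSO outcomes| = 4

B.R0=0 B.R1=0
B.R0=0 B.R1=2
B.R0=2 B.R1=0
B.R0=2 B.R1=2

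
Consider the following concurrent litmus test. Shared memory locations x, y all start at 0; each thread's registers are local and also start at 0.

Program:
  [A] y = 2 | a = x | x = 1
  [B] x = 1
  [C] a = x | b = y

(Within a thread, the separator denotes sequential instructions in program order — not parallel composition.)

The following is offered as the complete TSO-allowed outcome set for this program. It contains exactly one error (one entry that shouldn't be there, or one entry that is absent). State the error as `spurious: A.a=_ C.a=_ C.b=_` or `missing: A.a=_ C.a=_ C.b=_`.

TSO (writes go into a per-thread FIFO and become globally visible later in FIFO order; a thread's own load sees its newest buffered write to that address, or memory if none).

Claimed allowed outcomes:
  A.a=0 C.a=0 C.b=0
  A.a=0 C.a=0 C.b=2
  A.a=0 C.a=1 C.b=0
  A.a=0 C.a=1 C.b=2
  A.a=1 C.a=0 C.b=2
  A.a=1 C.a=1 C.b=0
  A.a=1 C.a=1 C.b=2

outcome vector order: (A.a,C.a,C.b)
[TSO] allowed = {0/0/0 0/0/2 0/1/0 0/1/2 1/0/0 1/0/2 1/1/0 1/1/2}
TSO∖claimed = {1/0/0}

missing: A.a=1 C.a=0 C.b=0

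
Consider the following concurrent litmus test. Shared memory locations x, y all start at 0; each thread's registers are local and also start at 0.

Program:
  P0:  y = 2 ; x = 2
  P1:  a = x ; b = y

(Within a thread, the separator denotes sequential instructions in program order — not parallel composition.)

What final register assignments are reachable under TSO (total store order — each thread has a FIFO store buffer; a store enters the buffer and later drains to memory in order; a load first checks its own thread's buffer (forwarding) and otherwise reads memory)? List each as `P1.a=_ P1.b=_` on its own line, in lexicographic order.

P1.a=0 P1.b=0
P1.a=0 P1.b=2
P1.a=2 P1.b=2

outcome vector order: (P1.a,P1.b)
|TSO outcomes| = 3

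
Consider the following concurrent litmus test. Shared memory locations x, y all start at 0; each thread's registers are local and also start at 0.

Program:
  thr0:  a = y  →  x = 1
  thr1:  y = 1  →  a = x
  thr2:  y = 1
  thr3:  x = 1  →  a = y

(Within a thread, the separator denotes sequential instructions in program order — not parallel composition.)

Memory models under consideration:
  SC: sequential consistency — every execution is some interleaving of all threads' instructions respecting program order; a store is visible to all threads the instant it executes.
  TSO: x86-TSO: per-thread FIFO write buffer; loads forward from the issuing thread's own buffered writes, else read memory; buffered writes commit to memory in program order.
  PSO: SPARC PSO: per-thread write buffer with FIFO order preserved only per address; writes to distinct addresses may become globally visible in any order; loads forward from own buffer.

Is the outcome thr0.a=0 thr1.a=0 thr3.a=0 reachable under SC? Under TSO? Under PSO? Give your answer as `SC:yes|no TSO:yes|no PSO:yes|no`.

SC:no TSO:yes PSO:yes

outcome vector order: (thr0.a,thr1.a,thr3.a)
SC (6): <0 0 1> <0 1 0> <0 1 1> <1 0 1> <1 1 0> <1 1 1>
TSO (8): <0 0 0> <0 0 1> <0 1 0> <0 1 1> <1 0 0> <1 0 1> <1 1 0> <1 1 1>
PSO (8): <0 0 0> <0 0 1> <0 1 0> <0 1 1> <1 0 0> <1 0 1> <1 1 0> <1 1 1>
target <0 0 0> ∈ {TSO,PSO}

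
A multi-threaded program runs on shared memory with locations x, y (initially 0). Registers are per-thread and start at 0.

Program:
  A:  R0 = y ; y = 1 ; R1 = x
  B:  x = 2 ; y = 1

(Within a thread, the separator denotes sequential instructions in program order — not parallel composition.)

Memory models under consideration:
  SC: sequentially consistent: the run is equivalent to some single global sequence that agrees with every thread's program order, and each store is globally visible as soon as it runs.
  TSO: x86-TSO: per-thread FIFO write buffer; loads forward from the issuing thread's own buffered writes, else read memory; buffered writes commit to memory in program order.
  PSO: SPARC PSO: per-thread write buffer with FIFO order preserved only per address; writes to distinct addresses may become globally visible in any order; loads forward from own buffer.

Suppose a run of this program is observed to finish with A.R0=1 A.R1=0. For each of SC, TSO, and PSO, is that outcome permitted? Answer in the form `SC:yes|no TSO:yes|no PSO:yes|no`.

outcome vector order: (A.R0,A.R1)
SC (3): <0 0>, <0 2>, <1 2>
TSO (3): <0 0>, <0 2>, <1 2>
PSO (4): <0 0>, <0 2>, <1 0>, <1 2>
target <1 0> ∈ {PSO}

SC:no TSO:no PSO:yes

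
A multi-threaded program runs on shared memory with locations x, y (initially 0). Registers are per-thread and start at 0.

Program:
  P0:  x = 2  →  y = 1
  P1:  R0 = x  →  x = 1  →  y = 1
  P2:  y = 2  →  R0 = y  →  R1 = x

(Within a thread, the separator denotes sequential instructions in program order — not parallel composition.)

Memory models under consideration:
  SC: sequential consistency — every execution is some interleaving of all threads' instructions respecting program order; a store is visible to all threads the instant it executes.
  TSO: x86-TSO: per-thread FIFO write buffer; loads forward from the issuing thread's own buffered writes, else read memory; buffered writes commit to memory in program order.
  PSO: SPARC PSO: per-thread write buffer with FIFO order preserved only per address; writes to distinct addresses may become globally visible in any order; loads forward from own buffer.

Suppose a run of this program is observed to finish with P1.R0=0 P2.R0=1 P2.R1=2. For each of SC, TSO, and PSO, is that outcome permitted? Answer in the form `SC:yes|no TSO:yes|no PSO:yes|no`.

SC:yes TSO:yes PSO:yes

outcome vector order: (P1.R0,P2.R0,P2.R1)
[SC] allowed = {<0 1 1>, <0 1 2>, <0 2 0>, <0 2 1>, <0 2 2>, <2 1 1>, <2 1 2>, <2 2 0>, <2 2 1>, <2 2 2>}
[TSO] allowed = {<0 1 1>, <0 1 2>, <0 2 0>, <0 2 1>, <0 2 2>, <2 1 1>, <2 1 2>, <2 2 0>, <2 2 1>, <2 2 2>}
[PSO] allowed = {<0 1 0>, <0 1 1>, <0 1 2>, <0 2 0>, <0 2 1>, <0 2 2>, <2 1 0>, <2 1 1>, <2 1 2>, <2 2 0>, <2 2 1>, <2 2 2>}
target <0 1 2> ∈ {SC,TSO,PSO}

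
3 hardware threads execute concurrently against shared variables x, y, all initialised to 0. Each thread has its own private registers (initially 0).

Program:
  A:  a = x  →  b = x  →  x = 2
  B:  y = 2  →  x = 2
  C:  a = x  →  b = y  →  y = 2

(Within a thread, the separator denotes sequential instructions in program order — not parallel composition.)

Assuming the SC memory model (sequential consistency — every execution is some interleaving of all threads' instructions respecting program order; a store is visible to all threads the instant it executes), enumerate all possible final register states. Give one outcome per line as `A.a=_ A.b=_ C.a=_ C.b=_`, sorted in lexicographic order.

outcome vector order: (A.a,A.b,C.a,C.b)
|SC outcomes| = 10

A.a=0 A.b=0 C.a=0 C.b=0
A.a=0 A.b=0 C.a=0 C.b=2
A.a=0 A.b=0 C.a=2 C.b=0
A.a=0 A.b=0 C.a=2 C.b=2
A.a=0 A.b=2 C.a=0 C.b=0
A.a=0 A.b=2 C.a=0 C.b=2
A.a=0 A.b=2 C.a=2 C.b=2
A.a=2 A.b=2 C.a=0 C.b=0
A.a=2 A.b=2 C.a=0 C.b=2
A.a=2 A.b=2 C.a=2 C.b=2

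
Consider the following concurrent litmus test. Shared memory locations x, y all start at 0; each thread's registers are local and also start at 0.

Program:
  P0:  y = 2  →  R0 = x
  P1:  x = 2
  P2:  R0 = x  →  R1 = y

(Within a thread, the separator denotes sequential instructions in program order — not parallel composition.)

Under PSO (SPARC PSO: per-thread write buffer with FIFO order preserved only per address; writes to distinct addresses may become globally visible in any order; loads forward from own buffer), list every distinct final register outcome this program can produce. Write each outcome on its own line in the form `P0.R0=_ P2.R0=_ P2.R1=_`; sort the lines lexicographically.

outcome vector order: (P0.R0,P2.R0,P2.R1)
|PSO outcomes| = 8

P0.R0=0 P2.R0=0 P2.R1=0
P0.R0=0 P2.R0=0 P2.R1=2
P0.R0=0 P2.R0=2 P2.R1=0
P0.R0=0 P2.R0=2 P2.R1=2
P0.R0=2 P2.R0=0 P2.R1=0
P0.R0=2 P2.R0=0 P2.R1=2
P0.R0=2 P2.R0=2 P2.R1=0
P0.R0=2 P2.R0=2 P2.R1=2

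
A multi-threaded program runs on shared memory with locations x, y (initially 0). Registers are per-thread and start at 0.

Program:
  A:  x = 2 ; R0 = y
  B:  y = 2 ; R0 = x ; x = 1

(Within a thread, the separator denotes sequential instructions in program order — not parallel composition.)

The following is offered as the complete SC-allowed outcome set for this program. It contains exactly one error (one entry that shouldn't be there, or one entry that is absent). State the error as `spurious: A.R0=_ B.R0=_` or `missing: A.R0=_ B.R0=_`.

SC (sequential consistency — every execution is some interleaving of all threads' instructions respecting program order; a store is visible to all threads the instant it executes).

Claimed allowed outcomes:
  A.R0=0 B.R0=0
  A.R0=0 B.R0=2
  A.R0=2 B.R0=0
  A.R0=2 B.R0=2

outcome vector order: (A.R0,B.R0)
under SC → 0/2, 2/0, 2/2
claimed∖SC = {0/0}

spurious: A.R0=0 B.R0=0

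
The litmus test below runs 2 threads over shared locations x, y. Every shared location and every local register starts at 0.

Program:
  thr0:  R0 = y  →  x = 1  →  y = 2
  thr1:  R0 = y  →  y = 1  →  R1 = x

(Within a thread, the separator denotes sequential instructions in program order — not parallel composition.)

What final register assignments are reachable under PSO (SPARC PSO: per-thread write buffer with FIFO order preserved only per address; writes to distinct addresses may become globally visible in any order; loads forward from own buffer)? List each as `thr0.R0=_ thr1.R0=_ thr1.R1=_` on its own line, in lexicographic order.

thr0.R0=0 thr1.R0=0 thr1.R1=0
thr0.R0=0 thr1.R0=0 thr1.R1=1
thr0.R0=0 thr1.R0=2 thr1.R1=0
thr0.R0=0 thr1.R0=2 thr1.R1=1
thr0.R0=1 thr1.R0=0 thr1.R1=0
thr0.R0=1 thr1.R0=0 thr1.R1=1

outcome vector order: (thr0.R0,thr1.R0,thr1.R1)
|PSO outcomes| = 6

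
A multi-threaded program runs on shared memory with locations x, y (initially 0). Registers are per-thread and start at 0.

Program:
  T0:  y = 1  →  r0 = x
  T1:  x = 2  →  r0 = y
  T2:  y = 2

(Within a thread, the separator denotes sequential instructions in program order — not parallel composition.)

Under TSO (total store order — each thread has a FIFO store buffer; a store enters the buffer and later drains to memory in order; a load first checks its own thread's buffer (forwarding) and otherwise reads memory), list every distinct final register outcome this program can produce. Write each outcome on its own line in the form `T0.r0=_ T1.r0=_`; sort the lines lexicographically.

outcome vector order: (T0.r0,T1.r0)
|TSO outcomes| = 6

T0.r0=0 T1.r0=0
T0.r0=0 T1.r0=1
T0.r0=0 T1.r0=2
T0.r0=2 T1.r0=0
T0.r0=2 T1.r0=1
T0.r0=2 T1.r0=2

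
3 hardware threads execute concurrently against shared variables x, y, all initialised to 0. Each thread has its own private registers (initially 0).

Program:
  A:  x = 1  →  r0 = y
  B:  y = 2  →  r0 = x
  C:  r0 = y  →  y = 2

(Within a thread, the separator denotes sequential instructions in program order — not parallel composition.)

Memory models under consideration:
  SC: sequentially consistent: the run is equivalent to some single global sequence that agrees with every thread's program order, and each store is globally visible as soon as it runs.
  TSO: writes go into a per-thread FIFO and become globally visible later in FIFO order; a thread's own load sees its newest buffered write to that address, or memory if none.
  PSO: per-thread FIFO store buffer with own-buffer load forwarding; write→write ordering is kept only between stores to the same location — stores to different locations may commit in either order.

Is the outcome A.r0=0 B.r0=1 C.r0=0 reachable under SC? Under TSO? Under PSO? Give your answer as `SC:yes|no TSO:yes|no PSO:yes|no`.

SC:yes TSO:yes PSO:yes

outcome vector order: (A.r0,B.r0,C.r0)
under SC → 010, 012, 200, 202, 210, 212
under TSO → 000, 002, 010, 012, 200, 202, 210, 212
under PSO → 000, 002, 010, 012, 200, 202, 210, 212
target 010 ∈ {SC,TSO,PSO}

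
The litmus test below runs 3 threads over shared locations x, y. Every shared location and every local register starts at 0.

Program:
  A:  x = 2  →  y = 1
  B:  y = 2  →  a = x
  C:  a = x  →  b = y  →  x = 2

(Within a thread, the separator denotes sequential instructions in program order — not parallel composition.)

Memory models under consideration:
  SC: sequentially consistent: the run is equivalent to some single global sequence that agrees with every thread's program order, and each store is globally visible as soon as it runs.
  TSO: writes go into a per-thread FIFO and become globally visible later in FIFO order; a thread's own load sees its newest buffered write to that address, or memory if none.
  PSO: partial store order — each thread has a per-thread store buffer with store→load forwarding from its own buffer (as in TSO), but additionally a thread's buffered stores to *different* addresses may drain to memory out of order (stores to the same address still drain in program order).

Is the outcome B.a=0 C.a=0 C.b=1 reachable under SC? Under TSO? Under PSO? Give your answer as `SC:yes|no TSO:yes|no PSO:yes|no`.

SC:yes TSO:yes PSO:yes

outcome vector order: (B.a,C.a,C.b)
under SC → 000, 001, 002, 021, 022, 200, 201, 202, 220, 221, 222
under TSO → 000, 001, 002, 020, 021, 022, 200, 201, 202, 220, 221, 222
under PSO → 000, 001, 002, 020, 021, 022, 200, 201, 202, 220, 221, 222
target 001 ∈ {SC,TSO,PSO}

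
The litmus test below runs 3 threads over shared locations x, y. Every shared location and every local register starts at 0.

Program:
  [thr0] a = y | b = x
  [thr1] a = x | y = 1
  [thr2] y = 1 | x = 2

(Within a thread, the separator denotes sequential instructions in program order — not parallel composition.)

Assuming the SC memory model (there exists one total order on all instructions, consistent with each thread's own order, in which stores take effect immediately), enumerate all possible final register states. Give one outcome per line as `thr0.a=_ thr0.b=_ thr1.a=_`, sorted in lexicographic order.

thr0.a=0 thr0.b=0 thr1.a=0
thr0.a=0 thr0.b=0 thr1.a=2
thr0.a=0 thr0.b=2 thr1.a=0
thr0.a=0 thr0.b=2 thr1.a=2
thr0.a=1 thr0.b=0 thr1.a=0
thr0.a=1 thr0.b=0 thr1.a=2
thr0.a=1 thr0.b=2 thr1.a=0
thr0.a=1 thr0.b=2 thr1.a=2

outcome vector order: (thr0.a,thr0.b,thr1.a)
|SC outcomes| = 8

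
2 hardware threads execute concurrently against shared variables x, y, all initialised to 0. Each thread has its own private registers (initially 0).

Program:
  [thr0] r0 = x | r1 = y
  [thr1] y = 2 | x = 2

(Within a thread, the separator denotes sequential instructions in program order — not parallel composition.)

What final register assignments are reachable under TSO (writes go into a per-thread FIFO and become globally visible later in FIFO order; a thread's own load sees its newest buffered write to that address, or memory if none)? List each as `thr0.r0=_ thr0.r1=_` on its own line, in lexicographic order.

outcome vector order: (thr0.r0,thr0.r1)
|TSO outcomes| = 3

thr0.r0=0 thr0.r1=0
thr0.r0=0 thr0.r1=2
thr0.r0=2 thr0.r1=2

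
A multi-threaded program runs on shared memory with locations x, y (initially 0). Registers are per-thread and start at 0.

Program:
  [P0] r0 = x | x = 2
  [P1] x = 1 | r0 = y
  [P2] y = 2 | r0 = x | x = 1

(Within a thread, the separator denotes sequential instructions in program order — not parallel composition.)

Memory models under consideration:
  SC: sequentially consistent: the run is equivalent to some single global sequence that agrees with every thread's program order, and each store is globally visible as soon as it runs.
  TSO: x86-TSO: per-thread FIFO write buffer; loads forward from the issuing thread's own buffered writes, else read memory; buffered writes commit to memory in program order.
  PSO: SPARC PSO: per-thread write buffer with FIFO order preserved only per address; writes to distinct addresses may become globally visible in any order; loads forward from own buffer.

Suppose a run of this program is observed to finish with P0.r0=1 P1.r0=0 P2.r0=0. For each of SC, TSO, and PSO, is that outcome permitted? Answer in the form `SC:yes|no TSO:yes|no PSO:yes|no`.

SC:no TSO:yes PSO:yes

outcome vector order: (P0.r0,P1.r0,P2.r0)
[SC] allowed = {0/0/1; 0/0/2; 0/2/0; 0/2/1; 0/2/2; 1/0/1; 1/0/2; 1/2/0; 1/2/1; 1/2/2}
[TSO] allowed = {0/0/0; 0/0/1; 0/0/2; 0/2/0; 0/2/1; 0/2/2; 1/0/0; 1/0/1; 1/0/2; 1/2/0; 1/2/1; 1/2/2}
[PSO] allowed = {0/0/0; 0/0/1; 0/0/2; 0/2/0; 0/2/1; 0/2/2; 1/0/0; 1/0/1; 1/0/2; 1/2/0; 1/2/1; 1/2/2}
target 1/0/0 ∈ {TSO,PSO}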